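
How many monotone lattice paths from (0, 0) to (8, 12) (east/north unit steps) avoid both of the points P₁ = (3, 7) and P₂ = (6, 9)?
Number of paths = 57680

Inclusion–exclusion. Total paths: C(20, 8) = 125970. Through P₁: C(10, 3)·C(10, 5) = 30240. Through P₂: C(15, 6)·C(5, 2) = 50050. Since P₁ is strictly southwest of P₂, a monotone path through both must visit P₁ then P₂; paths through both = C(10, 3)·C(5, 3)·C(5, 2) = 12000. Avoid both = 125970 − 30240 − 50050 + 12000 = 57680.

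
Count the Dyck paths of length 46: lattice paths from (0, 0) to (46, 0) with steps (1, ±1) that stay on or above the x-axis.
C_23 = 343059613650

These Dyck paths are counted by the Catalan number C_n = (1/(n + 1)) · C(2n, n). For n = 23: C_23 = (1/24) · C(46, 23) = 8233430727600/24 = 343059613650.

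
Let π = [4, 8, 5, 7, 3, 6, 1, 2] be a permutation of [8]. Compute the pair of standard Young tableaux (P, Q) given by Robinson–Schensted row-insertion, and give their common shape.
P = [1, 2, 6] / [3, 5] / [4, 7] / [8];  Q = [1, 2, 4] / [3, 6] / [5, 8] / [7];  common shape = (3, 2, 2, 1)

Row-insert the values π_1, π_2, … into P one at a time, bumping the leftmost entry strictly greater than the inserted value down to the next row. The recording tableau Q records, in position (i, j), the step at which that cell was added to P.
  Insert 4 (step 1): P = [4];  Q = [1]
  Insert 8 (step 2): P = [4, 8];  Q = [1, 2]
  Insert 5 (step 3): P = [4, 5] / [8];  Q = [1, 2] / [3]
  Insert 7 (step 4): P = [4, 5, 7] / [8];  Q = [1, 2, 4] / [3]
  Insert 3 (step 5): P = [3, 5, 7] / [4] / [8];  Q = [1, 2, 4] / [3] / [5]
  Insert 6 (step 6): P = [3, 5, 6] / [4, 7] / [8];  Q = [1, 2, 4] / [3, 6] / [5]
  Insert 1 (step 7): P = [1, 5, 6] / [3, 7] / [4] / [8];  Q = [1, 2, 4] / [3, 6] / [5] / [7]
  Insert 2 (step 8): P = [1, 2, 6] / [3, 5] / [4, 7] / [8];  Q = [1, 2, 4] / [3, 6] / [5, 8] / [7]
Final shape: (3, 2, 2, 1).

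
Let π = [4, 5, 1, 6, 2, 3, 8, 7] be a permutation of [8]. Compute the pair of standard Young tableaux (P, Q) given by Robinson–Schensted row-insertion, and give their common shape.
P = [1, 2, 3, 7] / [4, 5, 6, 8];  Q = [1, 2, 4, 7] / [3, 5, 6, 8];  common shape = (4, 4)

Row-insert the values π_1, π_2, … into P one at a time, bumping the leftmost entry strictly greater than the inserted value down to the next row. The recording tableau Q records, in position (i, j), the step at which that cell was added to P.
  Insert 4 (step 1): P = [4];  Q = [1]
  Insert 5 (step 2): P = [4, 5];  Q = [1, 2]
  Insert 1 (step 3): P = [1, 5] / [4];  Q = [1, 2] / [3]
  Insert 6 (step 4): P = [1, 5, 6] / [4];  Q = [1, 2, 4] / [3]
  Insert 2 (step 5): P = [1, 2, 6] / [4, 5];  Q = [1, 2, 4] / [3, 5]
  Insert 3 (step 6): P = [1, 2, 3] / [4, 5, 6];  Q = [1, 2, 4] / [3, 5, 6]
  Insert 8 (step 7): P = [1, 2, 3, 8] / [4, 5, 6];  Q = [1, 2, 4, 7] / [3, 5, 6]
  Insert 7 (step 8): P = [1, 2, 3, 7] / [4, 5, 6, 8];  Q = [1, 2, 4, 7] / [3, 5, 6, 8]
Final shape: (4, 4).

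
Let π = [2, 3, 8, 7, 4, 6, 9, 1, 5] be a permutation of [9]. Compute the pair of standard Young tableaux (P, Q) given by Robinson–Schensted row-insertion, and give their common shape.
P = [1, 3, 4, 5, 9] / [2, 6] / [7] / [8];  Q = [1, 2, 3, 6, 7] / [4, 9] / [5] / [8];  common shape = (5, 2, 1, 1)

Row-insert the values π_1, π_2, … into P one at a time, bumping the leftmost entry strictly greater than the inserted value down to the next row. The recording tableau Q records, in position (i, j), the step at which that cell was added to P.
  Insert 2 (step 1): P = [2];  Q = [1]
  Insert 3 (step 2): P = [2, 3];  Q = [1, 2]
  Insert 8 (step 3): P = [2, 3, 8];  Q = [1, 2, 3]
  Insert 7 (step 4): P = [2, 3, 7] / [8];  Q = [1, 2, 3] / [4]
  Insert 4 (step 5): P = [2, 3, 4] / [7] / [8];  Q = [1, 2, 3] / [4] / [5]
  Insert 6 (step 6): P = [2, 3, 4, 6] / [7] / [8];  Q = [1, 2, 3, 6] / [4] / [5]
  Insert 9 (step 7): P = [2, 3, 4, 6, 9] / [7] / [8];  Q = [1, 2, 3, 6, 7] / [4] / [5]
  Insert 1 (step 8): P = [1, 3, 4, 6, 9] / [2] / [7] / [8];  Q = [1, 2, 3, 6, 7] / [4] / [5] / [8]
  Insert 5 (step 9): P = [1, 3, 4, 5, 9] / [2, 6] / [7] / [8];  Q = [1, 2, 3, 6, 7] / [4, 9] / [5] / [8]
Final shape: (5, 2, 1, 1).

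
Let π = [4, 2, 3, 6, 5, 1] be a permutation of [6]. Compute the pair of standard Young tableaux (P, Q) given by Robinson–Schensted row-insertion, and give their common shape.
P = [1, 3, 5] / [2, 6] / [4];  Q = [1, 3, 4] / [2, 5] / [6];  common shape = (3, 2, 1)

Row-insert the values π_1, π_2, … into P one at a time, bumping the leftmost entry strictly greater than the inserted value down to the next row. The recording tableau Q records, in position (i, j), the step at which that cell was added to P.
  Insert 4 (step 1): P = [4];  Q = [1]
  Insert 2 (step 2): P = [2] / [4];  Q = [1] / [2]
  Insert 3 (step 3): P = [2, 3] / [4];  Q = [1, 3] / [2]
  Insert 6 (step 4): P = [2, 3, 6] / [4];  Q = [1, 3, 4] / [2]
  Insert 5 (step 5): P = [2, 3, 5] / [4, 6];  Q = [1, 3, 4] / [2, 5]
  Insert 1 (step 6): P = [1, 3, 5] / [2, 6] / [4];  Q = [1, 3, 4] / [2, 5] / [6]
Final shape: (3, 2, 1).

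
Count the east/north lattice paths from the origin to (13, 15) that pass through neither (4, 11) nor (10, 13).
Number of paths = 25407725

Inclusion–exclusion. Total paths: C(28, 13) = 37442160. Through P₁: C(15, 4)·C(13, 9) = 975975. Through P₂: C(23, 10)·C(5, 3) = 11440660. Since P₁ is strictly southwest of P₂, a monotone path through both must visit P₁ then P₂; paths through both = C(15, 4)·C(8, 6)·C(5, 3) = 382200. Avoid both = 37442160 − 975975 − 11440660 + 382200 = 25407725.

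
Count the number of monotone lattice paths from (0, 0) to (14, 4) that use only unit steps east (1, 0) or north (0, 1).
Number of paths = 3060

A monotone lattice path from (0, 0) to (14, 4) consists of 14 east steps and 4 north steps in some order, so it is determined by which 14 of the 18 steps are east. The count is C(18, 14) = 3060.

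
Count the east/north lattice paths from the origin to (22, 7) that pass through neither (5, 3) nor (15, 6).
Number of paths = 919636

Inclusion–exclusion. Total paths: C(29, 22) = 1560780. Through P₁: C(8, 5)·C(21, 17) = 335160. Through P₂: C(21, 15)·C(8, 7) = 434112. Since P₁ is strictly southwest of P₂, a monotone path through both must visit P₁ then P₂; paths through both = C(8, 5)·C(13, 10)·C(8, 7) = 128128. Avoid both = 1560780 − 335160 − 434112 + 128128 = 919636.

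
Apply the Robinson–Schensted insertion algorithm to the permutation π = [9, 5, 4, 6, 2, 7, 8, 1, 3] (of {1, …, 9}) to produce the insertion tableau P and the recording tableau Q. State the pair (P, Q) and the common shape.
P = [1, 3, 7, 8] / [2, 6] / [4] / [5] / [9];  Q = [1, 4, 6, 7] / [2, 9] / [3] / [5] / [8];  common shape = (4, 2, 1, 1, 1)

Row-insert the values π_1, π_2, … into P one at a time, bumping the leftmost entry strictly greater than the inserted value down to the next row. The recording tableau Q records, in position (i, j), the step at which that cell was added to P.
  Insert 9 (step 1): P = [9];  Q = [1]
  Insert 5 (step 2): P = [5] / [9];  Q = [1] / [2]
  Insert 4 (step 3): P = [4] / [5] / [9];  Q = [1] / [2] / [3]
  Insert 6 (step 4): P = [4, 6] / [5] / [9];  Q = [1, 4] / [2] / [3]
  Insert 2 (step 5): P = [2, 6] / [4] / [5] / [9];  Q = [1, 4] / [2] / [3] / [5]
  Insert 7 (step 6): P = [2, 6, 7] / [4] / [5] / [9];  Q = [1, 4, 6] / [2] / [3] / [5]
  Insert 8 (step 7): P = [2, 6, 7, 8] / [4] / [5] / [9];  Q = [1, 4, 6, 7] / [2] / [3] / [5]
  Insert 1 (step 8): P = [1, 6, 7, 8] / [2] / [4] / [5] / [9];  Q = [1, 4, 6, 7] / [2] / [3] / [5] / [8]
  Insert 3 (step 9): P = [1, 3, 7, 8] / [2, 6] / [4] / [5] / [9];  Q = [1, 4, 6, 7] / [2, 9] / [3] / [5] / [8]
Final shape: (4, 2, 1, 1, 1).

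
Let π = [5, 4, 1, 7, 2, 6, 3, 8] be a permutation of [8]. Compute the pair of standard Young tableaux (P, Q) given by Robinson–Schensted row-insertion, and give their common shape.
P = [1, 2, 3, 8] / [4, 6] / [5, 7];  Q = [1, 4, 6, 8] / [2, 5] / [3, 7];  common shape = (4, 2, 2)

Row-insert the values π_1, π_2, … into P one at a time, bumping the leftmost entry strictly greater than the inserted value down to the next row. The recording tableau Q records, in position (i, j), the step at which that cell was added to P.
  Insert 5 (step 1): P = [5];  Q = [1]
  Insert 4 (step 2): P = [4] / [5];  Q = [1] / [2]
  Insert 1 (step 3): P = [1] / [4] / [5];  Q = [1] / [2] / [3]
  Insert 7 (step 4): P = [1, 7] / [4] / [5];  Q = [1, 4] / [2] / [3]
  Insert 2 (step 5): P = [1, 2] / [4, 7] / [5];  Q = [1, 4] / [2, 5] / [3]
  Insert 6 (step 6): P = [1, 2, 6] / [4, 7] / [5];  Q = [1, 4, 6] / [2, 5] / [3]
  Insert 3 (step 7): P = [1, 2, 3] / [4, 6] / [5, 7];  Q = [1, 4, 6] / [2, 5] / [3, 7]
  Insert 8 (step 8): P = [1, 2, 3, 8] / [4, 6] / [5, 7];  Q = [1, 4, 6, 8] / [2, 5] / [3, 7]
Final shape: (4, 2, 2).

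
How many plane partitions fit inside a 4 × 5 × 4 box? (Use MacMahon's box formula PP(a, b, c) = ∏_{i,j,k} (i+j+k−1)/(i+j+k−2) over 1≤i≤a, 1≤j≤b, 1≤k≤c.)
PP(4, 5, 4) = 1646568

Evaluate the triple product over i = 1..4, j = 1..5, k = 1..4. The factors are (2/1) · (3/2) · (4/3) · (5/4) · (3/2) · (4/3) · (5/4) · (6/5) · … (80 factors total). The numerators and denominators telescope so the product is an integer; carrying out the multiplication exactly gives PP(4, 5, 4) = 1646568.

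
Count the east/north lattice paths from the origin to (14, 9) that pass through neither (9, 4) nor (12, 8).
Number of paths = 334175

Inclusion–exclusion. Total paths: C(23, 14) = 817190. Through P₁: C(13, 9)·C(10, 5) = 180180. Through P₂: C(20, 12)·C(3, 2) = 377910. Since P₁ is strictly southwest of P₂, a monotone path through both must visit P₁ then P₂; paths through both = C(13, 9)·C(7, 3)·C(3, 2) = 75075. Avoid both = 817190 − 180180 − 377910 + 75075 = 334175.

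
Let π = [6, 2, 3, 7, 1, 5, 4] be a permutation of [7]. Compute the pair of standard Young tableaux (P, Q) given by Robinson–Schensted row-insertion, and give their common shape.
P = [1, 3, 4] / [2, 5] / [6, 7];  Q = [1, 3, 4] / [2, 6] / [5, 7];  common shape = (3, 2, 2)

Row-insert the values π_1, π_2, … into P one at a time, bumping the leftmost entry strictly greater than the inserted value down to the next row. The recording tableau Q records, in position (i, j), the step at which that cell was added to P.
  Insert 6 (step 1): P = [6];  Q = [1]
  Insert 2 (step 2): P = [2] / [6];  Q = [1] / [2]
  Insert 3 (step 3): P = [2, 3] / [6];  Q = [1, 3] / [2]
  Insert 7 (step 4): P = [2, 3, 7] / [6];  Q = [1, 3, 4] / [2]
  Insert 1 (step 5): P = [1, 3, 7] / [2] / [6];  Q = [1, 3, 4] / [2] / [5]
  Insert 5 (step 6): P = [1, 3, 5] / [2, 7] / [6];  Q = [1, 3, 4] / [2, 6] / [5]
  Insert 4 (step 7): P = [1, 3, 4] / [2, 5] / [6, 7];  Q = [1, 3, 4] / [2, 6] / [5, 7]
Final shape: (3, 2, 2).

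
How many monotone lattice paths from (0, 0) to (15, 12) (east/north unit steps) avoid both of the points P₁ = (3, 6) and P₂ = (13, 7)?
Number of paths = 14215968

Inclusion–exclusion. Total paths: C(27, 15) = 17383860. Through P₁: C(9, 3)·C(18, 12) = 1559376. Through P₂: C(20, 13)·C(7, 2) = 1627920. Since P₁ is strictly southwest of P₂, a monotone path through both must visit P₁ then P₂; paths through both = C(9, 3)·C(11, 10)·C(7, 2) = 19404. Avoid both = 17383860 − 1559376 − 1627920 + 19404 = 14215968.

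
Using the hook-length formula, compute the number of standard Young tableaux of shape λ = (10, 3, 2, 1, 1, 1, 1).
# SYT of shape (10, 3, 2, 1, 1, 1, 1) = 4408950

Hook-length formula: f^λ = n! / Π hook(c), product over all cells c of the Young diagram. For λ = (10, 3, 2, 1, 1, 1, 1), n = 19 boxes. Hook lengths by row (left-to-right, top-to-bottom): [16, 11, 9, 7, 6, 5, 4, 3, 2, 1]; [8, 3, 1]; [6, 1]; [4]; [3]; [2]; [1]. Product of hooks = 27590492160. So f^λ = 19! / 27590492160 = 121645100408832000 / 27590492160 = 4408950.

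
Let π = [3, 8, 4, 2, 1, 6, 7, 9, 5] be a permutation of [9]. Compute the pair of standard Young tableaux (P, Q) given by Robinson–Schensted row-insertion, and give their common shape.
P = [1, 4, 5, 7, 9] / [2, 6] / [3] / [8];  Q = [1, 2, 6, 7, 8] / [3, 9] / [4] / [5];  common shape = (5, 2, 1, 1)

Row-insert the values π_1, π_2, … into P one at a time, bumping the leftmost entry strictly greater than the inserted value down to the next row. The recording tableau Q records, in position (i, j), the step at which that cell was added to P.
  Insert 3 (step 1): P = [3];  Q = [1]
  Insert 8 (step 2): P = [3, 8];  Q = [1, 2]
  Insert 4 (step 3): P = [3, 4] / [8];  Q = [1, 2] / [3]
  Insert 2 (step 4): P = [2, 4] / [3] / [8];  Q = [1, 2] / [3] / [4]
  Insert 1 (step 5): P = [1, 4] / [2] / [3] / [8];  Q = [1, 2] / [3] / [4] / [5]
  Insert 6 (step 6): P = [1, 4, 6] / [2] / [3] / [8];  Q = [1, 2, 6] / [3] / [4] / [5]
  Insert 7 (step 7): P = [1, 4, 6, 7] / [2] / [3] / [8];  Q = [1, 2, 6, 7] / [3] / [4] / [5]
  Insert 9 (step 8): P = [1, 4, 6, 7, 9] / [2] / [3] / [8];  Q = [1, 2, 6, 7, 8] / [3] / [4] / [5]
  Insert 5 (step 9): P = [1, 4, 5, 7, 9] / [2, 6] / [3] / [8];  Q = [1, 2, 6, 7, 8] / [3, 9] / [4] / [5]
Final shape: (5, 2, 1, 1).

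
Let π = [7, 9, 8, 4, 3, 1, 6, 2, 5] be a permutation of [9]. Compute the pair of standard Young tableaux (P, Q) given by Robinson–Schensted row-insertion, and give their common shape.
P = [1, 2, 5] / [3, 6] / [4, 8] / [7] / [9];  Q = [1, 2, 9] / [3, 7] / [4, 8] / [5] / [6];  common shape = (3, 2, 2, 1, 1)

Row-insert the values π_1, π_2, … into P one at a time, bumping the leftmost entry strictly greater than the inserted value down to the next row. The recording tableau Q records, in position (i, j), the step at which that cell was added to P.
  Insert 7 (step 1): P = [7];  Q = [1]
  Insert 9 (step 2): P = [7, 9];  Q = [1, 2]
  Insert 8 (step 3): P = [7, 8] / [9];  Q = [1, 2] / [3]
  Insert 4 (step 4): P = [4, 8] / [7] / [9];  Q = [1, 2] / [3] / [4]
  Insert 3 (step 5): P = [3, 8] / [4] / [7] / [9];  Q = [1, 2] / [3] / [4] / [5]
  Insert 1 (step 6): P = [1, 8] / [3] / [4] / [7] / [9];  Q = [1, 2] / [3] / [4] / [5] / [6]
  Insert 6 (step 7): P = [1, 6] / [3, 8] / [4] / [7] / [9];  Q = [1, 2] / [3, 7] / [4] / [5] / [6]
  Insert 2 (step 8): P = [1, 2] / [3, 6] / [4, 8] / [7] / [9];  Q = [1, 2] / [3, 7] / [4, 8] / [5] / [6]
  Insert 5 (step 9): P = [1, 2, 5] / [3, 6] / [4, 8] / [7] / [9];  Q = [1, 2, 9] / [3, 7] / [4, 8] / [5] / [6]
Final shape: (3, 2, 2, 1, 1).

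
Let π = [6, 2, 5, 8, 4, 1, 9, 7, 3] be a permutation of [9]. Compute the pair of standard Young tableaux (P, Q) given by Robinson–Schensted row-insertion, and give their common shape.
P = [1, 3, 7, 9] / [2, 4] / [5, 8] / [6];  Q = [1, 3, 4, 7] / [2, 8] / [5, 9] / [6];  common shape = (4, 2, 2, 1)

Row-insert the values π_1, π_2, … into P one at a time, bumping the leftmost entry strictly greater than the inserted value down to the next row. The recording tableau Q records, in position (i, j), the step at which that cell was added to P.
  Insert 6 (step 1): P = [6];  Q = [1]
  Insert 2 (step 2): P = [2] / [6];  Q = [1] / [2]
  Insert 5 (step 3): P = [2, 5] / [6];  Q = [1, 3] / [2]
  Insert 8 (step 4): P = [2, 5, 8] / [6];  Q = [1, 3, 4] / [2]
  Insert 4 (step 5): P = [2, 4, 8] / [5] / [6];  Q = [1, 3, 4] / [2] / [5]
  Insert 1 (step 6): P = [1, 4, 8] / [2] / [5] / [6];  Q = [1, 3, 4] / [2] / [5] / [6]
  Insert 9 (step 7): P = [1, 4, 8, 9] / [2] / [5] / [6];  Q = [1, 3, 4, 7] / [2] / [5] / [6]
  Insert 7 (step 8): P = [1, 4, 7, 9] / [2, 8] / [5] / [6];  Q = [1, 3, 4, 7] / [2, 8] / [5] / [6]
  Insert 3 (step 9): P = [1, 3, 7, 9] / [2, 4] / [5, 8] / [6];  Q = [1, 3, 4, 7] / [2, 8] / [5, 9] / [6]
Final shape: (4, 2, 2, 1).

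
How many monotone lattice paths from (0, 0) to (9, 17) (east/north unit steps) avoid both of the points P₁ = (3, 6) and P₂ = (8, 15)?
Number of paths = 1118528

Inclusion–exclusion. Total paths: C(26, 9) = 3124550. Through P₁: C(9, 3)·C(17, 6) = 1039584. Through P₂: C(23, 8)·C(3, 1) = 1470942. Since P₁ is strictly southwest of P₂, a monotone path through both must visit P₁ then P₂; paths through both = C(9, 3)·C(14, 5)·C(3, 1) = 504504. Avoid both = 3124550 − 1039584 − 1470942 + 504504 = 1118528.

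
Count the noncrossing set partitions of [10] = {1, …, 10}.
C_10 = 16796

These noncrossing partitions are counted by the Catalan number C_n = (1/(n + 1)) · C(2n, n). For n = 10: C_10 = (1/11) · C(20, 10) = 184756/11 = 16796.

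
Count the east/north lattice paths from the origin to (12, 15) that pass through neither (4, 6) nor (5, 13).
Number of paths = 12030792

Inclusion–exclusion. Total paths: C(27, 12) = 17383860. Through P₁: C(10, 4)·C(17, 8) = 5105100. Through P₂: C(18, 5)·C(9, 7) = 308448. Since P₁ is strictly southwest of P₂, a monotone path through both must visit P₁ then P₂; paths through both = C(10, 4)·C(8, 1)·C(9, 7) = 60480. Avoid both = 17383860 − 5105100 − 308448 + 60480 = 12030792.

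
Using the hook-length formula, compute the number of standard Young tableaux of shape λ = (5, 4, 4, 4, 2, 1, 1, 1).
# SYT of shape (5, 4, 4, 4, 2, 1, 1, 1) = 1045626582

Hook-length formula: f^λ = n! / Π hook(c), product over all cells c of the Young diagram. For λ = (5, 4, 4, 4, 2, 1, 1, 1), n = 22 boxes. Hook lengths by row (left-to-right, top-to-bottom): [12, 8, 6, 5, 1]; [10, 6, 4, 3]; [9, 5, 3, 2]; [8, 4, 2, 1]; [5, 1]; [3]; [2]; [1]. Product of hooks = 1074954240000. So f^λ = 22! / 1074954240000 = 1124000727777607680000 / 1074954240000 = 1045626582.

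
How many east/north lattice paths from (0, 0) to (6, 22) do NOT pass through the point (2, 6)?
Number of paths = 241080

Total paths from (0, 0) to (6, 22): C(28, 6) = 376740. Paths through (2, 6): (paths (0, 0) → (2, 6)) × (paths (2, 6) → (6, 22)) = C(8, 2) · C(20, 4) = 28 · 4845 = 135660. Avoidance count = 376740 − 135660 = 241080.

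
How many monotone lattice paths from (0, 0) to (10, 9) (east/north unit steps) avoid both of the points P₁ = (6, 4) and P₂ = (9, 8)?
Number of paths = 31998

Inclusion–exclusion. Total paths: C(19, 10) = 92378. Through P₁: C(10, 6)·C(9, 4) = 26460. Through P₂: C(17, 9)·C(2, 1) = 48620. Since P₁ is strictly southwest of P₂, a monotone path through both must visit P₁ then P₂; paths through both = C(10, 6)·C(7, 3)·C(2, 1) = 14700. Avoid both = 92378 − 26460 − 48620 + 14700 = 31998.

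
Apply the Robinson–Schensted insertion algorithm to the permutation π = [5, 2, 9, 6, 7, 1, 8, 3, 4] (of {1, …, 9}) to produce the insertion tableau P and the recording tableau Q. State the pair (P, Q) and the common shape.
P = [1, 3, 4, 8] / [2, 6, 7] / [5, 9];  Q = [1, 3, 5, 7] / [2, 4, 9] / [6, 8];  common shape = (4, 3, 2)

Row-insert the values π_1, π_2, … into P one at a time, bumping the leftmost entry strictly greater than the inserted value down to the next row. The recording tableau Q records, in position (i, j), the step at which that cell was added to P.
  Insert 5 (step 1): P = [5];  Q = [1]
  Insert 2 (step 2): P = [2] / [5];  Q = [1] / [2]
  Insert 9 (step 3): P = [2, 9] / [5];  Q = [1, 3] / [2]
  Insert 6 (step 4): P = [2, 6] / [5, 9];  Q = [1, 3] / [2, 4]
  Insert 7 (step 5): P = [2, 6, 7] / [5, 9];  Q = [1, 3, 5] / [2, 4]
  Insert 1 (step 6): P = [1, 6, 7] / [2, 9] / [5];  Q = [1, 3, 5] / [2, 4] / [6]
  Insert 8 (step 7): P = [1, 6, 7, 8] / [2, 9] / [5];  Q = [1, 3, 5, 7] / [2, 4] / [6]
  Insert 3 (step 8): P = [1, 3, 7, 8] / [2, 6] / [5, 9];  Q = [1, 3, 5, 7] / [2, 4] / [6, 8]
  Insert 4 (step 9): P = [1, 3, 4, 8] / [2, 6, 7] / [5, 9];  Q = [1, 3, 5, 7] / [2, 4, 9] / [6, 8]
Final shape: (4, 3, 2).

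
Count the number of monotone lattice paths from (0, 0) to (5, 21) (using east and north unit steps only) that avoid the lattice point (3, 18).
Number of paths = 52480

Total paths from (0, 0) to (5, 21): C(26, 5) = 65780. Paths through (3, 18): (paths (0, 0) → (3, 18)) × (paths (3, 18) → (5, 21)) = C(21, 3) · C(5, 2) = 1330 · 10 = 13300. Avoidance count = 65780 − 13300 = 52480.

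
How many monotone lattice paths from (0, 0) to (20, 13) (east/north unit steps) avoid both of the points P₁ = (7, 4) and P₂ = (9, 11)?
Number of paths = 396843600

Inclusion–exclusion. Total paths: C(33, 20) = 573166440. Through P₁: C(11, 7)·C(22, 13) = 164148600. Through P₂: C(20, 9)·C(13, 11) = 13100880. Since P₁ is strictly southwest of P₂, a monotone path through both must visit P₁ then P₂; paths through both = C(11, 7)·C(9, 2)·C(13, 11) = 926640. Avoid both = 573166440 − 164148600 − 13100880 + 926640 = 396843600.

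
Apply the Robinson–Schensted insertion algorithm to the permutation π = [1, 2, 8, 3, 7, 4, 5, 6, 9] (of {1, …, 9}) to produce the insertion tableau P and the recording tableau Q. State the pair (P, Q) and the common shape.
P = [1, 2, 3, 4, 5, 6, 9] / [7] / [8];  Q = [1, 2, 3, 5, 7, 8, 9] / [4] / [6];  common shape = (7, 1, 1)

Row-insert the values π_1, π_2, … into P one at a time, bumping the leftmost entry strictly greater than the inserted value down to the next row. The recording tableau Q records, in position (i, j), the step at which that cell was added to P.
  Insert 1 (step 1): P = [1];  Q = [1]
  Insert 2 (step 2): P = [1, 2];  Q = [1, 2]
  Insert 8 (step 3): P = [1, 2, 8];  Q = [1, 2, 3]
  Insert 3 (step 4): P = [1, 2, 3] / [8];  Q = [1, 2, 3] / [4]
  Insert 7 (step 5): P = [1, 2, 3, 7] / [8];  Q = [1, 2, 3, 5] / [4]
  Insert 4 (step 6): P = [1, 2, 3, 4] / [7] / [8];  Q = [1, 2, 3, 5] / [4] / [6]
  Insert 5 (step 7): P = [1, 2, 3, 4, 5] / [7] / [8];  Q = [1, 2, 3, 5, 7] / [4] / [6]
  Insert 6 (step 8): P = [1, 2, 3, 4, 5, 6] / [7] / [8];  Q = [1, 2, 3, 5, 7, 8] / [4] / [6]
  Insert 9 (step 9): P = [1, 2, 3, 4, 5, 6, 9] / [7] / [8];  Q = [1, 2, 3, 5, 7, 8, 9] / [4] / [6]
Final shape: (7, 1, 1).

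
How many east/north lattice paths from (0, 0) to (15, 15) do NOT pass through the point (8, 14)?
Number of paths = 152559360

Total paths from (0, 0) to (15, 15): C(30, 15) = 155117520. Paths through (8, 14): (paths (0, 0) → (8, 14)) × (paths (8, 14) → (15, 15)) = C(22, 8) · C(8, 7) = 319770 · 8 = 2558160. Avoidance count = 155117520 − 2558160 = 152559360.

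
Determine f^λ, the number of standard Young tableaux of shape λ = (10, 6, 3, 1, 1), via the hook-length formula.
# SYT of shape (10, 6, 3, 1, 1) = 126977760

Hook-length formula: f^λ = n! / Π hook(c), product over all cells c of the Young diagram. For λ = (10, 6, 3, 1, 1), n = 21 boxes. Hook lengths by row (left-to-right, top-to-bottom): [14, 11, 10, 8, 7, 6, 4, 3, 2, 1]; [9, 6, 5, 3, 2, 1]; [5, 2, 1]; [2]; [1]. Product of hooks = 402361344000. So f^λ = 21! / 402361344000 = 51090942171709440000 / 402361344000 = 126977760.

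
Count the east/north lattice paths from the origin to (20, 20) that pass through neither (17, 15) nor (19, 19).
Number of paths = 52447210500

Inclusion–exclusion. Total paths: C(40, 20) = 137846528820. Through P₁: C(32, 17)·C(8, 3) = 31680472320. Through P₂: C(38, 19)·C(2, 1) = 70690527600. Since P₁ is strictly southwest of P₂, a monotone path through both must visit P₁ then P₂; paths through both = C(32, 17)·C(6, 2)·C(2, 1) = 16971681600. Avoid both = 137846528820 − 31680472320 − 70690527600 + 16971681600 = 52447210500.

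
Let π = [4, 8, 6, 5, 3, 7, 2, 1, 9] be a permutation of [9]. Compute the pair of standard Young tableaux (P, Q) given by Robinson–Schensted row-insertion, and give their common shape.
P = [1, 5, 7, 9] / [2] / [3] / [4] / [6] / [8];  Q = [1, 2, 6, 9] / [3] / [4] / [5] / [7] / [8];  common shape = (4, 1, 1, 1, 1, 1)

Row-insert the values π_1, π_2, … into P one at a time, bumping the leftmost entry strictly greater than the inserted value down to the next row. The recording tableau Q records, in position (i, j), the step at which that cell was added to P.
  Insert 4 (step 1): P = [4];  Q = [1]
  Insert 8 (step 2): P = [4, 8];  Q = [1, 2]
  Insert 6 (step 3): P = [4, 6] / [8];  Q = [1, 2] / [3]
  Insert 5 (step 4): P = [4, 5] / [6] / [8];  Q = [1, 2] / [3] / [4]
  Insert 3 (step 5): P = [3, 5] / [4] / [6] / [8];  Q = [1, 2] / [3] / [4] / [5]
  Insert 7 (step 6): P = [3, 5, 7] / [4] / [6] / [8];  Q = [1, 2, 6] / [3] / [4] / [5]
  Insert 2 (step 7): P = [2, 5, 7] / [3] / [4] / [6] / [8];  Q = [1, 2, 6] / [3] / [4] / [5] / [7]
  Insert 1 (step 8): P = [1, 5, 7] / [2] / [3] / [4] / [6] / [8];  Q = [1, 2, 6] / [3] / [4] / [5] / [7] / [8]
  Insert 9 (step 9): P = [1, 5, 7, 9] / [2] / [3] / [4] / [6] / [8];  Q = [1, 2, 6, 9] / [3] / [4] / [5] / [7] / [8]
Final shape: (4, 1, 1, 1, 1, 1).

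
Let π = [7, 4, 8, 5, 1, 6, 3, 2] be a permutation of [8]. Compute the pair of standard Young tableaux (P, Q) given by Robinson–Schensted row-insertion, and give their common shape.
P = [1, 2, 6] / [3, 5] / [4, 8] / [7];  Q = [1, 3, 6] / [2, 4] / [5, 7] / [8];  common shape = (3, 2, 2, 1)

Row-insert the values π_1, π_2, … into P one at a time, bumping the leftmost entry strictly greater than the inserted value down to the next row. The recording tableau Q records, in position (i, j), the step at which that cell was added to P.
  Insert 7 (step 1): P = [7];  Q = [1]
  Insert 4 (step 2): P = [4] / [7];  Q = [1] / [2]
  Insert 8 (step 3): P = [4, 8] / [7];  Q = [1, 3] / [2]
  Insert 5 (step 4): P = [4, 5] / [7, 8];  Q = [1, 3] / [2, 4]
  Insert 1 (step 5): P = [1, 5] / [4, 8] / [7];  Q = [1, 3] / [2, 4] / [5]
  Insert 6 (step 6): P = [1, 5, 6] / [4, 8] / [7];  Q = [1, 3, 6] / [2, 4] / [5]
  Insert 3 (step 7): P = [1, 3, 6] / [4, 5] / [7, 8];  Q = [1, 3, 6] / [2, 4] / [5, 7]
  Insert 2 (step 8): P = [1, 2, 6] / [3, 5] / [4, 8] / [7];  Q = [1, 3, 6] / [2, 4] / [5, 7] / [8]
Final shape: (3, 2, 2, 1).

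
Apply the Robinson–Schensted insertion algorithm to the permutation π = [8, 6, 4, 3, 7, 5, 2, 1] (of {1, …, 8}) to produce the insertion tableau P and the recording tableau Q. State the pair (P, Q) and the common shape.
P = [1, 5] / [2, 7] / [3] / [4] / [6] / [8];  Q = [1, 5] / [2, 6] / [3] / [4] / [7] / [8];  common shape = (2, 2, 1, 1, 1, 1)

Row-insert the values π_1, π_2, … into P one at a time, bumping the leftmost entry strictly greater than the inserted value down to the next row. The recording tableau Q records, in position (i, j), the step at which that cell was added to P.
  Insert 8 (step 1): P = [8];  Q = [1]
  Insert 6 (step 2): P = [6] / [8];  Q = [1] / [2]
  Insert 4 (step 3): P = [4] / [6] / [8];  Q = [1] / [2] / [3]
  Insert 3 (step 4): P = [3] / [4] / [6] / [8];  Q = [1] / [2] / [3] / [4]
  Insert 7 (step 5): P = [3, 7] / [4] / [6] / [8];  Q = [1, 5] / [2] / [3] / [4]
  Insert 5 (step 6): P = [3, 5] / [4, 7] / [6] / [8];  Q = [1, 5] / [2, 6] / [3] / [4]
  Insert 2 (step 7): P = [2, 5] / [3, 7] / [4] / [6] / [8];  Q = [1, 5] / [2, 6] / [3] / [4] / [7]
  Insert 1 (step 8): P = [1, 5] / [2, 7] / [3] / [4] / [6] / [8];  Q = [1, 5] / [2, 6] / [3] / [4] / [7] / [8]
Final shape: (2, 2, 1, 1, 1, 1).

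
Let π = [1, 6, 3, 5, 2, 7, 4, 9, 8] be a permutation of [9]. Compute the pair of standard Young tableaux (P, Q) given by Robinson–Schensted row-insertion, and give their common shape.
P = [1, 2, 4, 7, 8] / [3, 5, 9] / [6];  Q = [1, 2, 4, 6, 8] / [3, 7, 9] / [5];  common shape = (5, 3, 1)

Row-insert the values π_1, π_2, … into P one at a time, bumping the leftmost entry strictly greater than the inserted value down to the next row. The recording tableau Q records, in position (i, j), the step at which that cell was added to P.
  Insert 1 (step 1): P = [1];  Q = [1]
  Insert 6 (step 2): P = [1, 6];  Q = [1, 2]
  Insert 3 (step 3): P = [1, 3] / [6];  Q = [1, 2] / [3]
  Insert 5 (step 4): P = [1, 3, 5] / [6];  Q = [1, 2, 4] / [3]
  Insert 2 (step 5): P = [1, 2, 5] / [3] / [6];  Q = [1, 2, 4] / [3] / [5]
  Insert 7 (step 6): P = [1, 2, 5, 7] / [3] / [6];  Q = [1, 2, 4, 6] / [3] / [5]
  Insert 4 (step 7): P = [1, 2, 4, 7] / [3, 5] / [6];  Q = [1, 2, 4, 6] / [3, 7] / [5]
  Insert 9 (step 8): P = [1, 2, 4, 7, 9] / [3, 5] / [6];  Q = [1, 2, 4, 6, 8] / [3, 7] / [5]
  Insert 8 (step 9): P = [1, 2, 4, 7, 8] / [3, 5, 9] / [6];  Q = [1, 2, 4, 6, 8] / [3, 7, 9] / [5]
Final shape: (5, 3, 1).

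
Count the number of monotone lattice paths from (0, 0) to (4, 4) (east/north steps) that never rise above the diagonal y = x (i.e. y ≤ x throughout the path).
Number of paths = 14

By the reflection principle (André's argument), the number of monotone paths to (4, 4) with n ≤ m that never go above y = x is C(8, 4) − C(8, 5) = 70 − 56 = 14.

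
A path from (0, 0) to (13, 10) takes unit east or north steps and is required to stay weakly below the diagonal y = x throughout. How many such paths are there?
Number of paths = 326876

By the reflection principle (André's argument), the number of monotone paths to (13, 10) with n ≤ m that never go above y = x is C(23, 13) − C(23, 14) = 1144066 − 817190 = 326876.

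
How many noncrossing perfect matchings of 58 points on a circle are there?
C_29 = 1002242216651368

These noncrossing handshakes are counted by the Catalan number C_n = (1/(n + 1)) · C(2n, n). For n = 29: C_29 = (1/30) · C(58, 29) = 30067266499541040/30 = 1002242216651368.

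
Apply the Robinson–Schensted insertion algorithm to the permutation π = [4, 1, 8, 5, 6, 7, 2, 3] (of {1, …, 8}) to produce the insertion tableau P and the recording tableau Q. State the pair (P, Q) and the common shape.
P = [1, 2, 3, 7] / [4, 5, 6] / [8];  Q = [1, 3, 5, 6] / [2, 4, 8] / [7];  common shape = (4, 3, 1)

Row-insert the values π_1, π_2, … into P one at a time, bumping the leftmost entry strictly greater than the inserted value down to the next row. The recording tableau Q records, in position (i, j), the step at which that cell was added to P.
  Insert 4 (step 1): P = [4];  Q = [1]
  Insert 1 (step 2): P = [1] / [4];  Q = [1] / [2]
  Insert 8 (step 3): P = [1, 8] / [4];  Q = [1, 3] / [2]
  Insert 5 (step 4): P = [1, 5] / [4, 8];  Q = [1, 3] / [2, 4]
  Insert 6 (step 5): P = [1, 5, 6] / [4, 8];  Q = [1, 3, 5] / [2, 4]
  Insert 7 (step 6): P = [1, 5, 6, 7] / [4, 8];  Q = [1, 3, 5, 6] / [2, 4]
  Insert 2 (step 7): P = [1, 2, 6, 7] / [4, 5] / [8];  Q = [1, 3, 5, 6] / [2, 4] / [7]
  Insert 3 (step 8): P = [1, 2, 3, 7] / [4, 5, 6] / [8];  Q = [1, 3, 5, 6] / [2, 4, 8] / [7]
Final shape: (4, 3, 1).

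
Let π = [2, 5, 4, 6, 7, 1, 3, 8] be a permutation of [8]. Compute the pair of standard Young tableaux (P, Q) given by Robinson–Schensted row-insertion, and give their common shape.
P = [1, 3, 6, 7, 8] / [2, 4] / [5];  Q = [1, 2, 4, 5, 8] / [3, 7] / [6];  common shape = (5, 2, 1)

Row-insert the values π_1, π_2, … into P one at a time, bumping the leftmost entry strictly greater than the inserted value down to the next row. The recording tableau Q records, in position (i, j), the step at which that cell was added to P.
  Insert 2 (step 1): P = [2];  Q = [1]
  Insert 5 (step 2): P = [2, 5];  Q = [1, 2]
  Insert 4 (step 3): P = [2, 4] / [5];  Q = [1, 2] / [3]
  Insert 6 (step 4): P = [2, 4, 6] / [5];  Q = [1, 2, 4] / [3]
  Insert 7 (step 5): P = [2, 4, 6, 7] / [5];  Q = [1, 2, 4, 5] / [3]
  Insert 1 (step 6): P = [1, 4, 6, 7] / [2] / [5];  Q = [1, 2, 4, 5] / [3] / [6]
  Insert 3 (step 7): P = [1, 3, 6, 7] / [2, 4] / [5];  Q = [1, 2, 4, 5] / [3, 7] / [6]
  Insert 8 (step 8): P = [1, 3, 6, 7, 8] / [2, 4] / [5];  Q = [1, 2, 4, 5, 8] / [3, 7] / [6]
Final shape: (5, 2, 1).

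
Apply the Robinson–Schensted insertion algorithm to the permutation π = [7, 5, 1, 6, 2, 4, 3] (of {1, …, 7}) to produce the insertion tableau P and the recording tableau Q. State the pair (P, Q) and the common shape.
P = [1, 2, 3] / [4, 6] / [5] / [7];  Q = [1, 4, 6] / [2, 5] / [3] / [7];  common shape = (3, 2, 1, 1)

Row-insert the values π_1, π_2, … into P one at a time, bumping the leftmost entry strictly greater than the inserted value down to the next row. The recording tableau Q records, in position (i, j), the step at which that cell was added to P.
  Insert 7 (step 1): P = [7];  Q = [1]
  Insert 5 (step 2): P = [5] / [7];  Q = [1] / [2]
  Insert 1 (step 3): P = [1] / [5] / [7];  Q = [1] / [2] / [3]
  Insert 6 (step 4): P = [1, 6] / [5] / [7];  Q = [1, 4] / [2] / [3]
  Insert 2 (step 5): P = [1, 2] / [5, 6] / [7];  Q = [1, 4] / [2, 5] / [3]
  Insert 4 (step 6): P = [1, 2, 4] / [5, 6] / [7];  Q = [1, 4, 6] / [2, 5] / [3]
  Insert 3 (step 7): P = [1, 2, 3] / [4, 6] / [5] / [7];  Q = [1, 4, 6] / [2, 5] / [3] / [7]
Final shape: (3, 2, 1, 1).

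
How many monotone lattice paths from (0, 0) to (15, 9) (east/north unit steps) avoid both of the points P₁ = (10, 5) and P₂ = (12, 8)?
Number of paths = 545366

Inclusion–exclusion. Total paths: C(24, 15) = 1307504. Through P₁: C(15, 10)·C(9, 5) = 378378. Through P₂: C(20, 12)·C(4, 3) = 503880. Since P₁ is strictly southwest of P₂, a monotone path through both must visit P₁ then P₂; paths through both = C(15, 10)·C(5, 2)·C(4, 3) = 120120. Avoid both = 1307504 − 378378 − 503880 + 120120 = 545366.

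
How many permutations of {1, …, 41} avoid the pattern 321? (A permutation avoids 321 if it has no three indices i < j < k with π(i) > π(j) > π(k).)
C_41 = 10113918591637898134020

These 321-avoiding permutations are counted by the Catalan number C_n = (1/(n + 1)) · C(2n, n). For n = 41: C_41 = (1/42) · C(82, 41) = 424784580848791721628840/42 = 10113918591637898134020.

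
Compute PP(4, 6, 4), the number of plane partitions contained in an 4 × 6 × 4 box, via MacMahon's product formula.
PP(4, 6, 4) = 9343620

Evaluate the triple product over i = 1..4, j = 1..6, k = 1..4. The factors are (2/1) · (3/2) · (4/3) · (5/4) · (3/2) · (4/3) · (5/4) · (6/5) · … (96 factors total). The numerators and denominators telescope so the product is an integer; carrying out the multiplication exactly gives PP(4, 6, 4) = 9343620.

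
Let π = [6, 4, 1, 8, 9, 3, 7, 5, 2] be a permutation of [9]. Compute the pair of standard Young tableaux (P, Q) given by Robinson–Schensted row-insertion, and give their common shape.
P = [1, 2, 5] / [3, 7, 9] / [4, 8] / [6];  Q = [1, 4, 5] / [2, 6, 7] / [3, 8] / [9];  common shape = (3, 3, 2, 1)

Row-insert the values π_1, π_2, … into P one at a time, bumping the leftmost entry strictly greater than the inserted value down to the next row. The recording tableau Q records, in position (i, j), the step at which that cell was added to P.
  Insert 6 (step 1): P = [6];  Q = [1]
  Insert 4 (step 2): P = [4] / [6];  Q = [1] / [2]
  Insert 1 (step 3): P = [1] / [4] / [6];  Q = [1] / [2] / [3]
  Insert 8 (step 4): P = [1, 8] / [4] / [6];  Q = [1, 4] / [2] / [3]
  Insert 9 (step 5): P = [1, 8, 9] / [4] / [6];  Q = [1, 4, 5] / [2] / [3]
  Insert 3 (step 6): P = [1, 3, 9] / [4, 8] / [6];  Q = [1, 4, 5] / [2, 6] / [3]
  Insert 7 (step 7): P = [1, 3, 7] / [4, 8, 9] / [6];  Q = [1, 4, 5] / [2, 6, 7] / [3]
  Insert 5 (step 8): P = [1, 3, 5] / [4, 7, 9] / [6, 8];  Q = [1, 4, 5] / [2, 6, 7] / [3, 8]
  Insert 2 (step 9): P = [1, 2, 5] / [3, 7, 9] / [4, 8] / [6];  Q = [1, 4, 5] / [2, 6, 7] / [3, 8] / [9]
Final shape: (3, 3, 2, 1).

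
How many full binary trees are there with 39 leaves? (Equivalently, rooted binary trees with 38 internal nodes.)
C_38 = 176733862787006701400

These full binary trees are counted by the Catalan number C_n = (1/(n + 1)) · C(2n, n). For n = 38: C_38 = (1/39) · C(76, 38) = 6892620648693261354600/39 = 176733862787006701400.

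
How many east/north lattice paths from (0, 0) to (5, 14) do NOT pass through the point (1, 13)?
Number of paths = 11558

Total paths from (0, 0) to (5, 14): C(19, 5) = 11628. Paths through (1, 13): (paths (0, 0) → (1, 13)) × (paths (1, 13) → (5, 14)) = C(14, 1) · C(5, 4) = 14 · 5 = 70. Avoidance count = 11628 − 70 = 11558.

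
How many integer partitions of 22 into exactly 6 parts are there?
p(22, 6 parts) = 136

Partitions of n into exactly k parts are in bijection with partitions of n − k into at most k parts (subtract 1 from each part). So p(22, exactly 6) = p(16, parts ≤ 6). Computing via the recurrence p(m, j) = p(m, j−1) + p(m−j, j) gives 136.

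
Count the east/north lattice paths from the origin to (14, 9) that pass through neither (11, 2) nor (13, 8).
Number of paths = 405218

Inclusion–exclusion. Total paths: C(23, 14) = 817190. Through P₁: C(13, 11)·C(10, 3) = 9360. Through P₂: C(21, 13)·C(2, 1) = 406980. Since P₁ is strictly southwest of P₂, a monotone path through both must visit P₁ then P₂; paths through both = C(13, 11)·C(8, 2)·C(2, 1) = 4368. Avoid both = 817190 − 9360 − 406980 + 4368 = 405218.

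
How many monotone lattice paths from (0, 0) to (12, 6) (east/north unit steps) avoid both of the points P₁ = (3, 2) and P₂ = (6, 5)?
Number of paths = 9580

Inclusion–exclusion. Total paths: C(18, 12) = 18564. Through P₁: C(5, 3)·C(13, 9) = 7150. Through P₂: C(11, 6)·C(7, 6) = 3234. Since P₁ is strictly southwest of P₂, a monotone path through both must visit P₁ then P₂; paths through both = C(5, 3)·C(6, 3)·C(7, 6) = 1400. Avoid both = 18564 − 7150 − 3234 + 1400 = 9580.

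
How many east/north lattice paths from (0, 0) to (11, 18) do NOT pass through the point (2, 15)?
Number of paths = 34567370

Total paths from (0, 0) to (11, 18): C(29, 11) = 34597290. Paths through (2, 15): (paths (0, 0) → (2, 15)) × (paths (2, 15) → (11, 18)) = C(17, 2) · C(12, 9) = 136 · 220 = 29920. Avoidance count = 34597290 − 29920 = 34567370.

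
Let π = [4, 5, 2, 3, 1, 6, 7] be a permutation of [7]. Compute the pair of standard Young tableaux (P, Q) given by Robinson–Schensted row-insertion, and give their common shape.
P = [1, 3, 6, 7] / [2, 5] / [4];  Q = [1, 2, 6, 7] / [3, 4] / [5];  common shape = (4, 2, 1)

Row-insert the values π_1, π_2, … into P one at a time, bumping the leftmost entry strictly greater than the inserted value down to the next row. The recording tableau Q records, in position (i, j), the step at which that cell was added to P.
  Insert 4 (step 1): P = [4];  Q = [1]
  Insert 5 (step 2): P = [4, 5];  Q = [1, 2]
  Insert 2 (step 3): P = [2, 5] / [4];  Q = [1, 2] / [3]
  Insert 3 (step 4): P = [2, 3] / [4, 5];  Q = [1, 2] / [3, 4]
  Insert 1 (step 5): P = [1, 3] / [2, 5] / [4];  Q = [1, 2] / [3, 4] / [5]
  Insert 6 (step 6): P = [1, 3, 6] / [2, 5] / [4];  Q = [1, 2, 6] / [3, 4] / [5]
  Insert 7 (step 7): P = [1, 3, 6, 7] / [2, 5] / [4];  Q = [1, 2, 6, 7] / [3, 4] / [5]
Final shape: (4, 2, 1).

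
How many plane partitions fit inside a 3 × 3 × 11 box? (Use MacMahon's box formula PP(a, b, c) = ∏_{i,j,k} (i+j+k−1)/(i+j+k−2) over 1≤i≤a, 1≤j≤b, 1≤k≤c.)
PP(3, 3, 11) = 2318680

Evaluate the triple product over i = 1..3, j = 1..3, k = 1..11. The factors are (2/1) · (3/2) · (4/3) · (5/4) · (6/5) · (7/6) · (8/7) · (9/8) · … (99 factors total). The numerators and denominators telescope so the product is an integer; carrying out the multiplication exactly gives PP(3, 3, 11) = 2318680.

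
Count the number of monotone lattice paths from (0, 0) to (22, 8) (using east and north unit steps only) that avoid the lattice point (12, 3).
Number of paths = 4486560

Total paths from (0, 0) to (22, 8): C(30, 22) = 5852925. Paths through (12, 3): (paths (0, 0) → (12, 3)) × (paths (12, 3) → (22, 8)) = C(15, 12) · C(15, 10) = 455 · 3003 = 1366365. Avoidance count = 5852925 − 1366365 = 4486560.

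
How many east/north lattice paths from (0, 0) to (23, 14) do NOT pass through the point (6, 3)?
Number of paths = 4303255680

Total paths from (0, 0) to (23, 14): C(37, 23) = 6107086800. Paths through (6, 3): (paths (0, 0) → (6, 3)) × (paths (6, 3) → (23, 14)) = C(9, 6) · C(28, 17) = 84 · 21474180 = 1803831120. Avoidance count = 6107086800 − 1803831120 = 4303255680.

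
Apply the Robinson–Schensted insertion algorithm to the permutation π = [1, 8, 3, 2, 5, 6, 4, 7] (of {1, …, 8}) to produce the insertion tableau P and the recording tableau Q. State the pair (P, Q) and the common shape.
P = [1, 2, 4, 6, 7] / [3, 5] / [8];  Q = [1, 2, 5, 6, 8] / [3, 7] / [4];  common shape = (5, 2, 1)

Row-insert the values π_1, π_2, … into P one at a time, bumping the leftmost entry strictly greater than the inserted value down to the next row. The recording tableau Q records, in position (i, j), the step at which that cell was added to P.
  Insert 1 (step 1): P = [1];  Q = [1]
  Insert 8 (step 2): P = [1, 8];  Q = [1, 2]
  Insert 3 (step 3): P = [1, 3] / [8];  Q = [1, 2] / [3]
  Insert 2 (step 4): P = [1, 2] / [3] / [8];  Q = [1, 2] / [3] / [4]
  Insert 5 (step 5): P = [1, 2, 5] / [3] / [8];  Q = [1, 2, 5] / [3] / [4]
  Insert 6 (step 6): P = [1, 2, 5, 6] / [3] / [8];  Q = [1, 2, 5, 6] / [3] / [4]
  Insert 4 (step 7): P = [1, 2, 4, 6] / [3, 5] / [8];  Q = [1, 2, 5, 6] / [3, 7] / [4]
  Insert 7 (step 8): P = [1, 2, 4, 6, 7] / [3, 5] / [8];  Q = [1, 2, 5, 6, 8] / [3, 7] / [4]
Final shape: (5, 2, 1).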